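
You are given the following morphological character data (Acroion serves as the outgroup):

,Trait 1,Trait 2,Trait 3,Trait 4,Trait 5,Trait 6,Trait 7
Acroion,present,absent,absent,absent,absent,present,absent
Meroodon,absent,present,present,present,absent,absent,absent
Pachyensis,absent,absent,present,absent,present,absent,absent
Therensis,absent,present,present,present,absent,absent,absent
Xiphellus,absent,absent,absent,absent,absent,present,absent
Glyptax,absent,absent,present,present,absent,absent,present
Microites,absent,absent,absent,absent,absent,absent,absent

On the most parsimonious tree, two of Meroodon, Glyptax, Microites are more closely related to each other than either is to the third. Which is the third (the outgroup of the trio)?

Microites

Character polarity is set by the outgroup: the derived state is whichever differs from the outgroup's state, so for Trait 1, Trait 6 the derived state is 'absent', and for the remaining characters it is 'present'.
All ingroup taxa share the derived state 'absent' for Trait 1; it defines the ingroup but does not resolve relationships within it.
Trait 2 (derived state 'present') is shared by Meroodon and Therensis — a synapomorphy uniting that clade.
Only Glyptax, Meroodon, Pachyensis, and Therensis show the derived state 'present' for Trait 3, supporting them as a clade.
Trait 4: derived state 'present' in Glyptax, Meroodon, and Therensis only — synapomorphy for {Glyptax, Meroodon, Therensis}.
Trait 5: derived state 'present' in Pachyensis only — an autapomorphy, so it tells us nothing about relationships among taxa.
Only Glyptax, Meroodon, Microites, Pachyensis, and Therensis show the derived state 'absent' for Trait 6, supporting them as a clade.
Trait 7 (derived state 'present') is unique to Glyptax (autapomorphy; uninformative for grouping).
Most parsimonious ingroup topology: (((((Meroodon,Therensis),Glyptax),Pachyensis),Microites),Xiphellus).
Meroodon and Glyptax share a more recent common ancestor with each other than either does with Microites, so Microites is the least closely related of the three.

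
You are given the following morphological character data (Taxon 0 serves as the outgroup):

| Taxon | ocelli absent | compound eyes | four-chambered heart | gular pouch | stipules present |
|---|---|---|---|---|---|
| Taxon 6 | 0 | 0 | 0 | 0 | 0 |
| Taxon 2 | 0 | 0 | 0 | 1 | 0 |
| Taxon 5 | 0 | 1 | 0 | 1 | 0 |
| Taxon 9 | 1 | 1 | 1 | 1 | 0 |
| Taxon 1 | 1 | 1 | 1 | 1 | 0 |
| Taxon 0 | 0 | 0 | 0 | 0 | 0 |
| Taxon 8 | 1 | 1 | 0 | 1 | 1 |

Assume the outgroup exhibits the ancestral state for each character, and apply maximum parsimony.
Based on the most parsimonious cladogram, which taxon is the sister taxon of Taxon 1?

Taxon 9

The outgroup has state '0' for every character, so '1' is the derived state throughout.
Only Taxon 1, Taxon 8, and Taxon 9 show the derived state '1' for ocelli absent, supporting them as a clade.
compound eyes: derived state '1' in Taxon 1, Taxon 5, Taxon 8, and Taxon 9 only — synapomorphy for {Taxon 1, Taxon 5, Taxon 8, Taxon 9}.
four-chambered heart (derived state '1') is shared by Taxon 1 and Taxon 9 — a synapomorphy uniting that clade.
gular pouch: derived state '1' in Taxon 1, Taxon 2, Taxon 5, Taxon 8, and Taxon 9 only — synapomorphy for {Taxon 1, Taxon 2, Taxon 5, Taxon 8, Taxon 9}.
stipules present (derived state '1') is unique to Taxon 8 (autapomorphy; uninformative for grouping).
Most parsimonious ingroup topology: (((((Taxon 9,Taxon 1),Taxon 8),Taxon 5),Taxon 2),Taxon 6).
Taxon 1 and Taxon 9 form a cherry on this tree, so they are sister taxa.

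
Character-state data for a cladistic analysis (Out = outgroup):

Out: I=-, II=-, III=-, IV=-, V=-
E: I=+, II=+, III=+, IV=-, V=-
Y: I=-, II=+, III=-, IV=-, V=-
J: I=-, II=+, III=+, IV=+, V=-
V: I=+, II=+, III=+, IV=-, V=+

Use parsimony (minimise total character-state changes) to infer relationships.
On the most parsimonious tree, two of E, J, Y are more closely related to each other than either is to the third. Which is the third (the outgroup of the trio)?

The outgroup has state '-' for every character, so '+' is the derived state throughout.
I (derived state '+') is shared by E and V — a synapomorphy uniting that clade.
II (derived state '+') is shared by all ingroup taxa — unites the whole ingroup.
Only E, J, and V show the derived state '+' for III, supporting them as a clade.
IV (derived state '+') is unique to J (autapomorphy; uninformative for grouping).
V (derived state '+') is unique to V (autapomorphy; uninformative for grouping).
Most parsimonious ingroup topology: (((E,V),J),Y).
J and E share a more recent common ancestor with each other than either does with Y, so Y is the least closely related of the three.

Y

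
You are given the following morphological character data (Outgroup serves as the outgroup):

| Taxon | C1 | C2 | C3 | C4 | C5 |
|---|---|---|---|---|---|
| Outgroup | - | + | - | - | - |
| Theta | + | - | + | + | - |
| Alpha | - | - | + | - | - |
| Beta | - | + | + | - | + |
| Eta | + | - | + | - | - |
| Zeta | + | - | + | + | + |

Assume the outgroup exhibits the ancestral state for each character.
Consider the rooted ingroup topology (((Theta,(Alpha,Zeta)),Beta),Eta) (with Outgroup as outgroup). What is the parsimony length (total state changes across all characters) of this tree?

Map each character onto (((Theta,(Alpha,Zeta)),Beta),Eta) (rooted by Outgroup) and count the minimum state changes it requires (Fitch parsimony):
C1: 3; C2: 2; C3: 1; C4: 2; C5: 2.
Total tree length = 10.

10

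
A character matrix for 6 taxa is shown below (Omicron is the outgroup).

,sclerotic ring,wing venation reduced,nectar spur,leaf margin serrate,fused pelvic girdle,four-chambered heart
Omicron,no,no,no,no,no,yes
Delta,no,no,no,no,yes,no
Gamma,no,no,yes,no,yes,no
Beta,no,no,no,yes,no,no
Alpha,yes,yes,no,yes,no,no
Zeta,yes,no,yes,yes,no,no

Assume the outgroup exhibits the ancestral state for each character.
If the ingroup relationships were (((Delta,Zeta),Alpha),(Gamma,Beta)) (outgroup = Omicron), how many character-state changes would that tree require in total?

Map each character onto (((Delta,Zeta),Alpha),(Gamma,Beta)) (rooted by Omicron) and count the minimum state changes it requires (Fitch parsimony):
sclerotic ring: 2; wing venation reduced: 1; nectar spur: 2; leaf margin serrate: 3; fused pelvic girdle: 2; four-chambered heart: 1.
Total tree length = 11.

11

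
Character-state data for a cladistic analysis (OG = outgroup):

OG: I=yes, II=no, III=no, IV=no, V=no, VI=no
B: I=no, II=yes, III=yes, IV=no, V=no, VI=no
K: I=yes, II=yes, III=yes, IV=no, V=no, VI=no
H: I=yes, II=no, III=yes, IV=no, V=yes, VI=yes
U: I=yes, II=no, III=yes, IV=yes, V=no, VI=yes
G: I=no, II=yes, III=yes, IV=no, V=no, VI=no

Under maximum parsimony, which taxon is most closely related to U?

H

Character polarity is set by the outgroup: the derived state is whichever differs from the outgroup's state, so for I the derived state is 'no', and for the remaining characters it is 'yes'.
I (derived state 'no') is shared by B and G — a synapomorphy uniting that clade.
Only B, G, and K show the derived state 'yes' for II, supporting them as a clade.
All ingroup taxa share the derived state 'yes' for III; it defines the ingroup but does not resolve relationships within it.
IV (derived state 'yes') is unique to U (autapomorphy; uninformative for grouping).
V: derived state 'yes' in H only — an autapomorphy, so it tells us nothing about relationships among taxa.
VI (derived state 'yes') is shared by H and U — a synapomorphy uniting that clade.
Most parsimonious ingroup topology: (((B,G),K),(H,U)).
U and H form a cherry on this tree, so they are sister taxa.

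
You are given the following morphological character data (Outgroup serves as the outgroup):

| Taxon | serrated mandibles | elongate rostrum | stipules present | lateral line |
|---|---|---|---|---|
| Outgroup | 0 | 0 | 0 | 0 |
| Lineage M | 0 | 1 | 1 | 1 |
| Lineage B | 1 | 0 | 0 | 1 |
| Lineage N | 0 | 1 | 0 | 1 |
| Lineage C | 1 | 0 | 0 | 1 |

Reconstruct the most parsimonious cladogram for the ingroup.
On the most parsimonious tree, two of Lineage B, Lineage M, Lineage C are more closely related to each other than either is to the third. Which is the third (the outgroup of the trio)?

Lineage M

The outgroup has state '0' for every character, so '1' is the derived state throughout.
Only Lineage B and Lineage C show the derived state '1' for serrated mandibles, supporting them as a clade.
Only Lineage M and Lineage N show the derived state '1' for elongate rostrum, supporting them as a clade.
stipules present: derived state '1' in Lineage M only — an autapomorphy, so it tells us nothing about relationships among taxa.
lateral line (derived state '1') is shared by all ingroup taxa — unites the whole ingroup.
Most parsimonious ingroup topology: ((Lineage M,Lineage N),(Lineage B,Lineage C)).
Lineage C and Lineage B share a more recent common ancestor with each other than either does with Lineage M, so Lineage M is the least closely related of the three.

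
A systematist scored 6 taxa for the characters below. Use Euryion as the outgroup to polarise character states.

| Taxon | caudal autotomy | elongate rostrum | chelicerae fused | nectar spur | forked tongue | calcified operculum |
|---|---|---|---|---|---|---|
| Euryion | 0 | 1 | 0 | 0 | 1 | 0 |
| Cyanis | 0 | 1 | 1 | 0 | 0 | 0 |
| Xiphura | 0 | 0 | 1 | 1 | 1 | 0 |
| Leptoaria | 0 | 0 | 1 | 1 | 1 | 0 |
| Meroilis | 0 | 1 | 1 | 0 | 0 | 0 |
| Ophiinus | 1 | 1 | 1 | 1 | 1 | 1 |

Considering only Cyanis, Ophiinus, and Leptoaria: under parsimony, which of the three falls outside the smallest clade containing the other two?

Character polarity is set by the outgroup: the derived state is whichever differs from the outgroup's state, so for elongate rostrum, forked tongue the derived state is '0', and for the remaining characters it is '1'.
caudal autotomy: derived state '1' in Ophiinus only — an autapomorphy, so it tells us nothing about relationships among taxa.
elongate rostrum: derived state '0' in Leptoaria and Xiphura only — synapomorphy for {Leptoaria, Xiphura}.
chelicerae fused (derived state '1') is shared by all ingroup taxa — unites the whole ingroup.
nectar spur: derived state '1' in Leptoaria, Ophiinus, and Xiphura only — synapomorphy for {Leptoaria, Ophiinus, Xiphura}.
forked tongue: derived state '0' in Cyanis and Meroilis only — synapomorphy for {Cyanis, Meroilis}.
calcified operculum: derived state '1' in Ophiinus only — an autapomorphy, so it tells us nothing about relationships among taxa.
Most parsimonious ingroup topology: ((Cyanis,Meroilis),((Xiphura,Leptoaria),Ophiinus)).
Leptoaria and Ophiinus share a more recent common ancestor with each other than either does with Cyanis, so Cyanis is the least closely related of the three.

Cyanis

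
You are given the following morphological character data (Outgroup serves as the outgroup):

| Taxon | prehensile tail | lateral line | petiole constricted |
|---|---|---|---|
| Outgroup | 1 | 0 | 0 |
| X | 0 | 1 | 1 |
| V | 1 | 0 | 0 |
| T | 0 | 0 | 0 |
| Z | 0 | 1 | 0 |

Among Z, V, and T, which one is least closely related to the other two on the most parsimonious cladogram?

Character polarity is set by the outgroup: the derived state is whichever differs from the outgroup's state, so for prehensile tail the derived state is '0', and for the remaining characters it is '1'.
prehensile tail: derived state '0' in T, X, and Z only — synapomorphy for {T, X, Z}.
lateral line (derived state '1') is shared by X and Z — a synapomorphy uniting that clade.
petiole constricted (derived state '1') is unique to X (autapomorphy; uninformative for grouping).
Most parsimonious ingroup topology: (((X,Z),T),V).
T and Z share a more recent common ancestor with each other than either does with V, so V is the least closely related of the three.

V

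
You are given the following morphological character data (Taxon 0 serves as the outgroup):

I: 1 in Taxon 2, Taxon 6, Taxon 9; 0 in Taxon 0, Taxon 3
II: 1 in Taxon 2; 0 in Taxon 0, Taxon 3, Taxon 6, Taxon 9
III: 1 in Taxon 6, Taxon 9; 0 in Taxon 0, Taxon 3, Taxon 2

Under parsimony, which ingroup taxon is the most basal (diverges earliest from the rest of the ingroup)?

Taxon 3

The outgroup has state '0' for every character, so '1' is the derived state throughout.
I (derived state '1') is shared by Taxon 2, Taxon 6, and Taxon 9 — a synapomorphy uniting that clade.
II: derived state '1' in Taxon 2 only — an autapomorphy, so it tells us nothing about relationships among taxa.
Only Taxon 6 and Taxon 9 show the derived state '1' for III, supporting them as a clade.
Most parsimonious ingroup topology: (Taxon 3,(Taxon 2,(Taxon 6,Taxon 9))).
Taxon 3 is sister to the clade containing all other ingroup taxa, so it is the earliest-diverging (most basal) ingroup lineage.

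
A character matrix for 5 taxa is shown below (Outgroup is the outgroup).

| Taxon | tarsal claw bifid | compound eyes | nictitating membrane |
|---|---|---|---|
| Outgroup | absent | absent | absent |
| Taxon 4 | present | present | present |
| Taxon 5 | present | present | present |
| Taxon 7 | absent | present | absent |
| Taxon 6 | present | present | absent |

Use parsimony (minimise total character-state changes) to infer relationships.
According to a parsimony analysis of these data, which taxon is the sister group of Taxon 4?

Taxon 5

The outgroup has state 'absent' for every character, so 'present' is the derived state throughout.
Only Taxon 4, Taxon 5, and Taxon 6 show the derived state 'present' for tarsal claw bifid, supporting them as a clade.
All ingroup taxa share the derived state 'present' for compound eyes; it defines the ingroup but does not resolve relationships within it.
nictitating membrane (derived state 'present') is shared by Taxon 4 and Taxon 5 — a synapomorphy uniting that clade.
Most parsimonious ingroup topology: (((Taxon 4,Taxon 5),Taxon 6),Taxon 7).
Taxon 4 and Taxon 5 form a cherry on this tree, so they are sister taxa.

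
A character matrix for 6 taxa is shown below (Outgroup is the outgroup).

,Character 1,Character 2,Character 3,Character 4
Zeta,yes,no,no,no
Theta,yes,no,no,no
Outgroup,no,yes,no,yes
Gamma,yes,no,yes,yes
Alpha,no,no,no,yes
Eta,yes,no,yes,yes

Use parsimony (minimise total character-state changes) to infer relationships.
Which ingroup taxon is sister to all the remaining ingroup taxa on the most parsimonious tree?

Character polarity is set by the outgroup: the derived state is whichever differs from the outgroup's state, so for Character 2, Character 4 the derived state is 'no', and for the remaining characters it is 'yes'.
Character 1: derived state 'yes' in Eta, Gamma, Theta, and Zeta only — synapomorphy for {Eta, Gamma, Theta, Zeta}.
Character 2 (derived state 'no') is shared by all ingroup taxa — unites the whole ingroup.
Only Eta and Gamma show the derived state 'yes' for Character 3, supporting them as a clade.
Only Theta and Zeta show the derived state 'no' for Character 4, supporting them as a clade.
Most parsimonious ingroup topology: (Alpha,((Gamma,Eta),(Zeta,Theta))).
Alpha is sister to the clade containing all other ingroup taxa, so it is the earliest-diverging (most basal) ingroup lineage.

Alpha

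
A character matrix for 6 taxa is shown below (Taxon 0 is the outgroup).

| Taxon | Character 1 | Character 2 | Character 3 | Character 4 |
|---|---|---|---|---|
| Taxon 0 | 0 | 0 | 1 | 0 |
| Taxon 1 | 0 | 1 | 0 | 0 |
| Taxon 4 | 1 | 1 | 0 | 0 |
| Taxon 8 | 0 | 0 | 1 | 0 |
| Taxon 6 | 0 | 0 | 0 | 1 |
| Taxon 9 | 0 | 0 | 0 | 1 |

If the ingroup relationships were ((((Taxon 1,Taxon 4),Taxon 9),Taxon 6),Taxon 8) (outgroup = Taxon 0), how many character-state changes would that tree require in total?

5

Map each character onto ((((Taxon 1,Taxon 4),Taxon 9),Taxon 6),Taxon 8) (rooted by Taxon 0) and count the minimum state changes it requires (Fitch parsimony):
Character 1: 1; Character 2: 1; Character 3: 1; Character 4: 2.
Total tree length = 5.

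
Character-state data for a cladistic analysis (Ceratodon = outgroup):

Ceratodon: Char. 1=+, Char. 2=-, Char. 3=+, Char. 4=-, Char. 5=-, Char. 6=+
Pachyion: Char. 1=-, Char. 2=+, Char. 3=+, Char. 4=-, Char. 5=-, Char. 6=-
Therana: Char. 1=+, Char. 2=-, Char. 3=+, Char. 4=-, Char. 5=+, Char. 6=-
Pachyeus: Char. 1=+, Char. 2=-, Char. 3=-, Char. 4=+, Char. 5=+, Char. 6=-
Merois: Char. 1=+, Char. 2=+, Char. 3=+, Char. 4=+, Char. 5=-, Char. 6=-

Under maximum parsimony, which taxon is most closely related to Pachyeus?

Character polarity is set by the outgroup: the derived state is whichever differs from the outgroup's state, so for Char. 1, Char. 3, Char. 6 the derived state is '-', and for the remaining characters it is '+'.
Char. 1 (derived state '-') is unique to Pachyion (autapomorphy; uninformative for grouping).
Char. 2 (derived state '+') is shared by Merois and Pachyion — a synapomorphy uniting that clade.
Char. 3 (derived state '-') is unique to Pachyeus (autapomorphy; uninformative for grouping).
Char. 4 groups Merois and Pachyeus, which is incompatible with the clades supported by the remaining characters; treating it as convergent (homoplasy) costs fewer steps than any alternative tree.
Char. 5: derived state '+' in Pachyeus and Therana only — synapomorphy for {Pachyeus, Therana}.
All ingroup taxa share the derived state '-' for Char. 6; it defines the ingroup but does not resolve relationships within it.
Most parsimonious ingroup topology: ((Pachyion,Merois),(Therana,Pachyeus)).
Pachyeus and Therana form a cherry on this tree, so they are sister taxa.

Therana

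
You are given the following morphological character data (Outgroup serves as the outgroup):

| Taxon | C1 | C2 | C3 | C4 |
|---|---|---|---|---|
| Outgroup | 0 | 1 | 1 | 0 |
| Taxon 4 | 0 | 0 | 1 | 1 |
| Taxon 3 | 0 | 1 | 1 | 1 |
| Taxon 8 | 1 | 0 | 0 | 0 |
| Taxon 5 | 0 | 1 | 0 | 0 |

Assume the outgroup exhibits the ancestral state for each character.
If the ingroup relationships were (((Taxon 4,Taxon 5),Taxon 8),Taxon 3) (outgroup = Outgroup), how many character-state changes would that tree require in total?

7

Map each character onto (((Taxon 4,Taxon 5),Taxon 8),Taxon 3) (rooted by Outgroup) and count the minimum state changes it requires (Fitch parsimony):
C1: 1; C2: 2; C3: 2; C4: 2.
Total tree length = 7.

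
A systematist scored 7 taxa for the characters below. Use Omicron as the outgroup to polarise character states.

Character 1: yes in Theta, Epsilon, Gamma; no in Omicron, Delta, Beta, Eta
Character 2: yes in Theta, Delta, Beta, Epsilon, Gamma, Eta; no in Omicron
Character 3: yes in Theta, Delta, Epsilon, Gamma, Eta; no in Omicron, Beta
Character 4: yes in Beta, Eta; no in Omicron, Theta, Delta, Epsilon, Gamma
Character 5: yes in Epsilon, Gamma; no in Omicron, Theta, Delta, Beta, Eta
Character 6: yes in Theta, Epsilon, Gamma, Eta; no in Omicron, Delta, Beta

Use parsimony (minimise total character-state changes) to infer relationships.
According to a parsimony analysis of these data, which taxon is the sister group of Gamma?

Epsilon

The outgroup has state 'no' for every character, so 'yes' is the derived state throughout.
Only Epsilon, Gamma, and Theta show the derived state 'yes' for Character 1, supporting them as a clade.
All ingroup taxa share the derived state 'yes' for Character 2; it defines the ingroup but does not resolve relationships within it.
Character 3 (derived state 'yes') is shared by Delta, Epsilon, Eta, Gamma, and Theta — a synapomorphy uniting that clade.
Character 4 groups Beta and Eta, which is incompatible with the clades supported by the remaining characters; treating it as convergent (homoplasy) costs fewer steps than any alternative tree.
Character 5: derived state 'yes' in Epsilon and Gamma only — synapomorphy for {Epsilon, Gamma}.
Only Epsilon, Eta, Gamma, and Theta show the derived state 'yes' for Character 6, supporting them as a clade.
Most parsimonious ingroup topology: ((((Theta,(Epsilon,Gamma)),Eta),Delta),Beta).
Gamma and Epsilon form a cherry on this tree, so they are sister taxa.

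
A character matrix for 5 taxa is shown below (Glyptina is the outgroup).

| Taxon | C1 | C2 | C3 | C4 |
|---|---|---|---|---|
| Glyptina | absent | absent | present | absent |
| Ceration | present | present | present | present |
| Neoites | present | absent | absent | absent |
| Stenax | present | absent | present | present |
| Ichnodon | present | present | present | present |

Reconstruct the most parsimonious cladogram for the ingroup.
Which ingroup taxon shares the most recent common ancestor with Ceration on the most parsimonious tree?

Ichnodon

Character polarity is set by the outgroup: the derived state is whichever differs from the outgroup's state, so for C3 the derived state is 'absent', and for the remaining characters it is 'present'.
C1 (derived state 'present') is shared by all ingroup taxa — unites the whole ingroup.
C2 (derived state 'present') is shared by Ceration and Ichnodon — a synapomorphy uniting that clade.
C3 (derived state 'absent') is unique to Neoites (autapomorphy; uninformative for grouping).
C4: derived state 'present' in Ceration, Ichnodon, and Stenax only — synapomorphy for {Ceration, Ichnodon, Stenax}.
Most parsimonious ingroup topology: (((Ceration,Ichnodon),Stenax),Neoites).
Ceration and Ichnodon form a cherry on this tree, so they are sister taxa.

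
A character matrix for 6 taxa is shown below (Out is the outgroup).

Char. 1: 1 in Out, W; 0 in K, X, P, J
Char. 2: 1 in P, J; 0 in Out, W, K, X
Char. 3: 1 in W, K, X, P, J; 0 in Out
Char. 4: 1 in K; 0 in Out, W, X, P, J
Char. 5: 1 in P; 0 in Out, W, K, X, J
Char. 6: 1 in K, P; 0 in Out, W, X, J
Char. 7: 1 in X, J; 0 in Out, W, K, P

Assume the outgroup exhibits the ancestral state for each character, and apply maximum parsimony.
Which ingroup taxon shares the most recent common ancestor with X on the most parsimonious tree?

J

Character polarity is set by the outgroup: the derived state is whichever differs from the outgroup's state, so for Char. 1 the derived state is '0', and for the remaining characters it is '1'.
Only J, K, P, and X show the derived state '0' for Char. 1, supporting them as a clade.
Char. 2 groups J and P, which is incompatible with the clades supported by the remaining characters; treating it as convergent (homoplasy) costs fewer steps than any alternative tree.
Char. 3 (derived state '1') is shared by all ingroup taxa — unites the whole ingroup.
Char. 4 (derived state '1') is unique to K (autapomorphy; uninformative for grouping).
Char. 5 (derived state '1') is unique to P (autapomorphy; uninformative for grouping).
Char. 6 (derived state '1') is shared by K and P — a synapomorphy uniting that clade.
Char. 7: derived state '1' in J and X only — synapomorphy for {J, X}.
Most parsimonious ingroup topology: (W,((K,P),(X,J))).
X and J form a cherry on this tree, so they are sister taxa.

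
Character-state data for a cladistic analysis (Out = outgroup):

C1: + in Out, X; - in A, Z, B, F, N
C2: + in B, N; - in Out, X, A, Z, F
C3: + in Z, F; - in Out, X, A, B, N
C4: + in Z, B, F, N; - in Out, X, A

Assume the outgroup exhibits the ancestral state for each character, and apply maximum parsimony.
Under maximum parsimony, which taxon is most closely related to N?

B

Character polarity is set by the outgroup: the derived state is whichever differs from the outgroup's state, so for C1 the derived state is '-', and for the remaining characters it is '+'.
C1: derived state '-' in A, B, F, N, and Z only — synapomorphy for {A, B, F, N, Z}.
Only B and N show the derived state '+' for C2, supporting them as a clade.
Only F and Z show the derived state '+' for C3, supporting them as a clade.
C4: derived state '+' in B, F, N, and Z only — synapomorphy for {B, F, N, Z}.
Most parsimonious ingroup topology: (X,(A,((Z,F),(B,N)))).
N and B form a cherry on this tree, so they are sister taxa.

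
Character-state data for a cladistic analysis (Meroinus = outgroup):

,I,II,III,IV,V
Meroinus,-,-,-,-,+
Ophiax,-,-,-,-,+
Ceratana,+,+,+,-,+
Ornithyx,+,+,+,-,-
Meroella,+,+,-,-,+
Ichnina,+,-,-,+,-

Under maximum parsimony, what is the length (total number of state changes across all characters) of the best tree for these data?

Character polarity is set by the outgroup: the derived state is whichever differs from the outgroup's state, so for V the derived state is '-', and for the remaining characters it is '+'.
I: derived state '+' in Ceratana, Ichnina, Meroella, and Ornithyx only — synapomorphy for {Ceratana, Ichnina, Meroella, Ornithyx}.
II (derived state '+') is shared by Ceratana, Meroella, and Ornithyx — a synapomorphy uniting that clade.
III: derived state '+' in Ceratana and Ornithyx only — synapomorphy for {Ceratana, Ornithyx}.
IV (derived state '+') is unique to Ichnina (autapomorphy; uninformative for grouping).
V (state '-') occurs in Ichnina and Ornithyx but conflicts with the nesting implied by the other characters — most parsimoniously interpreted as homoplasy.
Most parsimonious ingroup topology: ((Ichnina,(Meroella,(Ceratana,Ornithyx))),Ophiax).
Changes per character on this tree: I: 1; II: 1; III: 1; IV: 1; V: 2.
Total = 6.

6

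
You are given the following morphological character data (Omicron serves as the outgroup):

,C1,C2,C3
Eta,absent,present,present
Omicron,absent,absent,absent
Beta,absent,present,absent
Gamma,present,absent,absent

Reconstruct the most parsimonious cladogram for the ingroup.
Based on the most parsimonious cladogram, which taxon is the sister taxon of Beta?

Eta

The outgroup has state 'absent' for every character, so 'present' is the derived state throughout.
C1 (derived state 'present') is unique to Gamma (autapomorphy; uninformative for grouping).
C2: derived state 'present' in Beta and Eta only — synapomorphy for {Beta, Eta}.
C3: derived state 'present' in Eta only — an autapomorphy, so it tells us nothing about relationships among taxa.
Most parsimonious ingroup topology: ((Eta,Beta),Gamma).
Beta and Eta form a cherry on this tree, so they are sister taxa.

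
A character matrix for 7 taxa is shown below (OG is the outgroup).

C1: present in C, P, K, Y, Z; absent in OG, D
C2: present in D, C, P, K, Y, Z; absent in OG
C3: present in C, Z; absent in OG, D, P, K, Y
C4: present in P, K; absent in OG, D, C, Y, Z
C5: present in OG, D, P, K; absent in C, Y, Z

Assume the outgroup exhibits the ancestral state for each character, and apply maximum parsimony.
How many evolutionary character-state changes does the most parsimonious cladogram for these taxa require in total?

Character polarity is set by the outgroup: the derived state is whichever differs from the outgroup's state, so for C5 the derived state is 'absent', and for the remaining characters it is 'present'.
C1: derived state 'present' in C, K, P, Y, and Z only — synapomorphy for {C, K, P, Y, Z}.
All ingroup taxa share the derived state 'present' for C2; it defines the ingroup but does not resolve relationships within it.
Only C and Z show the derived state 'present' for C3, supporting them as a clade.
C4: derived state 'present' in K and P only — synapomorphy for {K, P}.
Only C, Y, and Z show the derived state 'absent' for C5, supporting them as a clade.
Most parsimonious ingroup topology: (D,(((C,Z),Y),(P,K))).
Changes per character on this tree: C1: 1; C2: 1; C3: 1; C4: 1; C5: 1.
Total = 5.

5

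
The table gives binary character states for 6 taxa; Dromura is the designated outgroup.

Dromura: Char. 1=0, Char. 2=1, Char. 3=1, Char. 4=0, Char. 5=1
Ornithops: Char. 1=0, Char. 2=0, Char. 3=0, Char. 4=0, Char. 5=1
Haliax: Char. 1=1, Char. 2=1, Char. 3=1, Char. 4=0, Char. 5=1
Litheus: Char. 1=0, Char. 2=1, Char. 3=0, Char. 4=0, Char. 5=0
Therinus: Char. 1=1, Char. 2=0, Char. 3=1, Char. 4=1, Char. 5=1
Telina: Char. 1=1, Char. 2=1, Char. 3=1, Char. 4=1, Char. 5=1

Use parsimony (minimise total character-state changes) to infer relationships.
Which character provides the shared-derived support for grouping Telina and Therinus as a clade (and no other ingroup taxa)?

Char. 4

Character polarity is set by the outgroup: the derived state is whichever differs from the outgroup's state, so for Char. 2, Char. 3, Char. 5 the derived state is '0', and for the remaining characters it is '1'.
Char. 1 (derived state '1') is shared by Haliax, Telina, and Therinus — a synapomorphy uniting that clade.
Char. 2 (state '0') occurs in Ornithops and Therinus but conflicts with the nesting implied by the other characters — most parsimoniously interpreted as homoplasy.
Char. 3: derived state '0' in Litheus and Ornithops only — synapomorphy for {Litheus, Ornithops}.
Only Telina and Therinus show the derived state '1' for Char. 4, supporting them as a clade.
Char. 5: derived state '0' in Litheus only — an autapomorphy, so it tells us nothing about relationships among taxa.
Most parsimonious ingroup topology: ((Ornithops,Litheus),(Haliax,(Telina,Therinus))).
The clade {Telina, Therinus} is supported by Char. 4: its derived state '1' occurs in exactly those taxa and in no other taxon (including the outgroup).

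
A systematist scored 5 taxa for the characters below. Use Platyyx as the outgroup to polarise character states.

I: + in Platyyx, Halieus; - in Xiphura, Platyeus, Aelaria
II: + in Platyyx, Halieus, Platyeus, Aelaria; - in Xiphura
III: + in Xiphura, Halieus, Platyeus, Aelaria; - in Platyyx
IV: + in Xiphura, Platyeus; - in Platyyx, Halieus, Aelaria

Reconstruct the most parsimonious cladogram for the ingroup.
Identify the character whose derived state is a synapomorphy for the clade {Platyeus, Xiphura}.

Character polarity is set by the outgroup: the derived state is whichever differs from the outgroup's state, so for I, II the derived state is '-', and for the remaining characters it is '+'.
I (derived state '-') is shared by Aelaria, Platyeus, and Xiphura — a synapomorphy uniting that clade.
II (derived state '-') is unique to Xiphura (autapomorphy; uninformative for grouping).
III (derived state '+') is shared by all ingroup taxa — unites the whole ingroup.
IV: derived state '+' in Platyeus and Xiphura only — synapomorphy for {Platyeus, Xiphura}.
Most parsimonious ingroup topology: (((Xiphura,Platyeus),Aelaria),Halieus).
The clade {Platyeus, Xiphura} is supported by IV: its derived state '+' occurs in exactly those taxa and in no other taxon (including the outgroup).

IV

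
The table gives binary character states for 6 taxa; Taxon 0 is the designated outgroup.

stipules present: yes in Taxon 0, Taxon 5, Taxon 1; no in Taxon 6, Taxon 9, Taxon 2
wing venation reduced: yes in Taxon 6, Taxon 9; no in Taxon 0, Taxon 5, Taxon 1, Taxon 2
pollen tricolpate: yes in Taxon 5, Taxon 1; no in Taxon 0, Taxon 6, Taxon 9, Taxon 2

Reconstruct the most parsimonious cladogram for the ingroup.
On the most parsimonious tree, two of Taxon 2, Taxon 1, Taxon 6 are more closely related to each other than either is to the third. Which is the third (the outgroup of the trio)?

Character polarity is set by the outgroup: the derived state is whichever differs from the outgroup's state, so for stipules present the derived state is 'no', and for the remaining characters it is 'yes'.
Only Taxon 2, Taxon 6, and Taxon 9 show the derived state 'no' for stipules present, supporting them as a clade.
wing venation reduced (derived state 'yes') is shared by Taxon 6 and Taxon 9 — a synapomorphy uniting that clade.
Only Taxon 1 and Taxon 5 show the derived state 'yes' for pollen tricolpate, supporting them as a clade.
Most parsimonious ingroup topology: (((Taxon 6,Taxon 9),Taxon 2),(Taxon 5,Taxon 1)).
Taxon 6 and Taxon 2 share a more recent common ancestor with each other than either does with Taxon 1, so Taxon 1 is the least closely related of the three.

Taxon 1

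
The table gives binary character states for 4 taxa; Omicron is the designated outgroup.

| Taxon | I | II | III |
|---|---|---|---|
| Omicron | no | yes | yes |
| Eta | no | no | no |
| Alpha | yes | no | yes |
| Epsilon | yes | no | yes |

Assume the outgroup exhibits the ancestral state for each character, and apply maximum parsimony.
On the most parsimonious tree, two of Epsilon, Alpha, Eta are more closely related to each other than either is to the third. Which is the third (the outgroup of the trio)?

Character polarity is set by the outgroup: the derived state is whichever differs from the outgroup's state, so for II, III the derived state is 'no', and for the remaining characters it is 'yes'.
Only Alpha and Epsilon show the derived state 'yes' for I, supporting them as a clade.
All ingroup taxa share the derived state 'no' for II; it defines the ingroup but does not resolve relationships within it.
III (derived state 'no') is unique to Eta (autapomorphy; uninformative for grouping).
Most parsimonious ingroup topology: (Eta,(Alpha,Epsilon)).
Epsilon and Alpha share a more recent common ancestor with each other than either does with Eta, so Eta is the least closely related of the three.

Eta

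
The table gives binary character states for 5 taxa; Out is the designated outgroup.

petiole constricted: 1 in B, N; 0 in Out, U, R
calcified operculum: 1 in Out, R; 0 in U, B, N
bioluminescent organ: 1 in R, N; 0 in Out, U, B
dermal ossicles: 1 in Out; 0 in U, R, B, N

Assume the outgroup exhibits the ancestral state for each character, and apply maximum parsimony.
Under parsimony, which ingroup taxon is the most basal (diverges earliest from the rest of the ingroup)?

R

Character polarity is set by the outgroup: the derived state is whichever differs from the outgroup's state, so for calcified operculum, dermal ossicles the derived state is '0', and for the remaining characters it is '1'.
Only B and N show the derived state '1' for petiole constricted, supporting them as a clade.
Only B, N, and U show the derived state '0' for calcified operculum, supporting them as a clade.
bioluminescent organ (state '1') occurs in N and R but conflicts with the nesting implied by the other characters — most parsimoniously interpreted as homoplasy.
All ingroup taxa share the derived state '0' for dermal ossicles; it defines the ingroup but does not resolve relationships within it.
Most parsimonious ingroup topology: ((U,(B,N)),R).
R is sister to the clade containing all other ingroup taxa, so it is the earliest-diverging (most basal) ingroup lineage.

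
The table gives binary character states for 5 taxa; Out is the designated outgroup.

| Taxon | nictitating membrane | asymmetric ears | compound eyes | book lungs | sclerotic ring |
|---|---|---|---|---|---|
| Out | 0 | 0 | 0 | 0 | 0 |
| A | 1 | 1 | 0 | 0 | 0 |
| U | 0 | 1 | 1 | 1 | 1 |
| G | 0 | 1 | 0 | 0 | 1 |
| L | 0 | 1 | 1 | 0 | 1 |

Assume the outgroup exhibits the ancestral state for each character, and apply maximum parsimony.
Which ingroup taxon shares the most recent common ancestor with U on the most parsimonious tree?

L

The outgroup has state '0' for every character, so '1' is the derived state throughout.
nictitating membrane (derived state '1') is unique to A (autapomorphy; uninformative for grouping).
asymmetric ears (derived state '1') is shared by all ingroup taxa — unites the whole ingroup.
Only L and U show the derived state '1' for compound eyes, supporting them as a clade.
book lungs: derived state '1' in U only — an autapomorphy, so it tells us nothing about relationships among taxa.
sclerotic ring (derived state '1') is shared by G, L, and U — a synapomorphy uniting that clade.
Most parsimonious ingroup topology: (A,((U,L),G)).
U and L form a cherry on this tree, so they are sister taxa.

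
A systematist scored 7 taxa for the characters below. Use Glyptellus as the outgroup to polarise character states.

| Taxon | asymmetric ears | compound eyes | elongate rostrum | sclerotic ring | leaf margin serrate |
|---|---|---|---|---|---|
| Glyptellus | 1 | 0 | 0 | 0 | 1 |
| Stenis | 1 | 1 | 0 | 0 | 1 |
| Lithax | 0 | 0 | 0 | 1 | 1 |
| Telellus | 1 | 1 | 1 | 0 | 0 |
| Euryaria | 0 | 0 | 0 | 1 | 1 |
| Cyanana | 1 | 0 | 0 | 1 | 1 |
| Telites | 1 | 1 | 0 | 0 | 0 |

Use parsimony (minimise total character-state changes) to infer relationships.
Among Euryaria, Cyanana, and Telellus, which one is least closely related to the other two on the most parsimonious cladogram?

Telellus

Character polarity is set by the outgroup: the derived state is whichever differs from the outgroup's state, so for asymmetric ears, leaf margin serrate the derived state is '0', and for the remaining characters it is '1'.
asymmetric ears: derived state '0' in Euryaria and Lithax only — synapomorphy for {Euryaria, Lithax}.
compound eyes (derived state '1') is shared by Stenis, Telellus, and Telites — a synapomorphy uniting that clade.
elongate rostrum (derived state '1') is unique to Telellus (autapomorphy; uninformative for grouping).
Only Cyanana, Euryaria, and Lithax show the derived state '1' for sclerotic ring, supporting them as a clade.
Only Telellus and Telites show the derived state '0' for leaf margin serrate, supporting them as a clade.
Most parsimonious ingroup topology: ((Stenis,(Telellus,Telites)),((Lithax,Euryaria),Cyanana)).
Cyanana and Euryaria share a more recent common ancestor with each other than either does with Telellus, so Telellus is the least closely related of the three.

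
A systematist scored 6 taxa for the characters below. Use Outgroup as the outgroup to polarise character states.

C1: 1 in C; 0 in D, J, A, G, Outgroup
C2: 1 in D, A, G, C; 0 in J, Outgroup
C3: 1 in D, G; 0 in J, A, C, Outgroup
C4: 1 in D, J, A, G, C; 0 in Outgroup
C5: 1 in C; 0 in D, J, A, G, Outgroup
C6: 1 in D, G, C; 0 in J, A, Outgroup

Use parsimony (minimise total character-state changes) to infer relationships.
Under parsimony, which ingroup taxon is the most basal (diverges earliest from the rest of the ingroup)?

J

The outgroup has state '0' for every character, so '1' is the derived state throughout.
C1 (derived state '1') is unique to C (autapomorphy; uninformative for grouping).
C2 (derived state '1') is shared by A, C, D, and G — a synapomorphy uniting that clade.
Only D and G show the derived state '1' for C3, supporting them as a clade.
All ingroup taxa share the derived state '1' for C4; it defines the ingroup but does not resolve relationships within it.
C5: derived state '1' in C only — an autapomorphy, so it tells us nothing about relationships among taxa.
Only C, D, and G show the derived state '1' for C6, supporting them as a clade.
Most parsimonious ingroup topology: (J,(((D,G),C),A)).
J is sister to the clade containing all other ingroup taxa, so it is the earliest-diverging (most basal) ingroup lineage.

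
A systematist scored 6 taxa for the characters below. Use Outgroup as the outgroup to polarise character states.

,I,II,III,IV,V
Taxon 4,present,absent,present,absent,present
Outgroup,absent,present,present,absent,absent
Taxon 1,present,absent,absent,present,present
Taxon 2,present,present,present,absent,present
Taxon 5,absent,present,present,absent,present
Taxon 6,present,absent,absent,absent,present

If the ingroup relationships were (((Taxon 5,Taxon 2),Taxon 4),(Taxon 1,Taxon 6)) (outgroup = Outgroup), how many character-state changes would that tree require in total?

Map each character onto (((Taxon 5,Taxon 2),Taxon 4),(Taxon 1,Taxon 6)) (rooted by Outgroup) and count the minimum state changes it requires (Fitch parsimony):
I: 2; II: 2; III: 1; IV: 1; V: 1.
Total tree length = 7.

7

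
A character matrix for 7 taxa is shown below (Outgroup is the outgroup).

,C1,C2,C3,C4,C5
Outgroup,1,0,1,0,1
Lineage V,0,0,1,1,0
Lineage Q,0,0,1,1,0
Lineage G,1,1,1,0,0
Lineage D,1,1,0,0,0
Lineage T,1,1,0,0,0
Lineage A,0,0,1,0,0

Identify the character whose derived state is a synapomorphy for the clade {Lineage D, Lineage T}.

C3

Character polarity is set by the outgroup: the derived state is whichever differs from the outgroup's state, so for C1, C3, C5 the derived state is '0', and for the remaining characters it is '1'.
Only Lineage A, Lineage Q, and Lineage V show the derived state '0' for C1, supporting them as a clade.
C2: derived state '1' in Lineage D, Lineage G, and Lineage T only — synapomorphy for {Lineage D, Lineage G, Lineage T}.
C3 (derived state '0') is shared by Lineage D and Lineage T — a synapomorphy uniting that clade.
C4 (derived state '1') is shared by Lineage Q and Lineage V — a synapomorphy uniting that clade.
All ingroup taxa share the derived state '0' for C5; it defines the ingroup but does not resolve relationships within it.
Most parsimonious ingroup topology: (((Lineage V,Lineage Q),Lineage A),(Lineage G,(Lineage D,Lineage T))).
The clade {Lineage D, Lineage T} is supported by C3: its derived state '0' occurs in exactly those taxa and in no other taxon (including the outgroup).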